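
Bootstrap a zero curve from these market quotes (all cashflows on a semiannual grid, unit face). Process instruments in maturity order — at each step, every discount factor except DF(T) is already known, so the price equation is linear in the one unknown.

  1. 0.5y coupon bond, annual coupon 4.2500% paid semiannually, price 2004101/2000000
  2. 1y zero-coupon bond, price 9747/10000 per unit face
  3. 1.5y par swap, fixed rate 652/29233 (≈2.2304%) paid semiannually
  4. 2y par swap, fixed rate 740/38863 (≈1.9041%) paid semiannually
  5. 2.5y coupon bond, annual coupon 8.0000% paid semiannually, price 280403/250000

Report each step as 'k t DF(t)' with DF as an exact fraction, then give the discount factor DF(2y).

1 1/2 2453/2500
2 1 9747/10000
3 3/2 4837/5000
4 2 963/1000
5 5/2 929/1000
DF(2y) = 963/1000 ≈ 0.963000

step 1 [0.5y] bond c/2=17/800: DF=(2004101/2000000 − 17/800·(0))/(1+17/800) = 2453/2500 ≈ 0.981200
step 2 [1y] zero: DF = P = 9747/10000 ≈ 0.974700
step 3 [1.5y] swap r/2=326/29233: DF=(1 − 326/29233·(0.981200+0.974700))/(1+326/29233) = 4837/5000 ≈ 0.967400
step 4 [2y] swap r/2=370/38863: DF=(1 − 370/38863·(0.981200+0.974700+0.967400))/(1+370/38863) = 963/1000 ≈ 0.963000
step 5 [2.5y] bond c/2=1/25: DF=(280403/250000 − 1/25·(0.981200+0.974700+0.967400+0.963000))/(1+1/25) = 929/1000 ≈ 0.929000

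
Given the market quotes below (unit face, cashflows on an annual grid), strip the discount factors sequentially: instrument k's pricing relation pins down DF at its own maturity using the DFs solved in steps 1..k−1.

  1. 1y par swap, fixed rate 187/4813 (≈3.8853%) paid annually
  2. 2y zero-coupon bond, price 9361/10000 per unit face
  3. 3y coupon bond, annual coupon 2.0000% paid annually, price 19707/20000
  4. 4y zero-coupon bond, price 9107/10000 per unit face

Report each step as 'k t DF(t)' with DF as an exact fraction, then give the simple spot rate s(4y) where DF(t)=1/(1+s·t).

step 1 [1y] swap r/1=187/4813: DF=(1 − 187/4813·(0))/(1+187/4813) = 4813/5000 ≈ 0.962600
step 2 [2y] zero: DF = P = 9361/10000 ≈ 0.936100
step 3 [3y] bond c/1=1/50: DF=(19707/20000 − 1/50·(0.962600+0.936100))/(1+1/50) = 1161/1250 ≈ 0.928800
step 4 [4y] zero: DF = P = 9107/10000 ≈ 0.910700

1 1 4813/5000
2 2 9361/10000
3 3 1161/1250
4 4 9107/10000
s(4y) = (1/(9107/10000) − 1)/(4) = 893/36428 ≈ 2.4514%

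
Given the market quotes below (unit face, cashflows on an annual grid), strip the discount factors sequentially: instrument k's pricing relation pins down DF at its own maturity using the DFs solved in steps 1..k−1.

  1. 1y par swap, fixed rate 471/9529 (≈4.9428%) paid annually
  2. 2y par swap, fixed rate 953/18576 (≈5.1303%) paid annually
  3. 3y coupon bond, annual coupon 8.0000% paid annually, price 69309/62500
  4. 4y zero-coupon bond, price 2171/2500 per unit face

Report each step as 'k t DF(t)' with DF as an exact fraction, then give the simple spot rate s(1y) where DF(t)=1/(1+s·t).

step 1 [1y] swap r/1=471/9529: DF=(1 − 471/9529·(0))/(1+471/9529) = 9529/10000 ≈ 0.952900
step 2 [2y] swap r/1=953/18576: DF=(1 − 953/18576·(0.952900))/(1+953/18576) = 9047/10000 ≈ 0.904700
step 3 [3y] bond c/1=2/25: DF=(69309/62500 − 2/25·(0.952900+0.904700))/(1+2/25) = 2223/2500 ≈ 0.889200
step 4 [4y] zero: DF = P = 2171/2500 ≈ 0.868400

1 1 9529/10000
2 2 9047/10000
3 3 2223/2500
4 4 2171/2500
s(1y) = (1/(9529/10000) − 1)/(1) = 471/9529 ≈ 4.9428%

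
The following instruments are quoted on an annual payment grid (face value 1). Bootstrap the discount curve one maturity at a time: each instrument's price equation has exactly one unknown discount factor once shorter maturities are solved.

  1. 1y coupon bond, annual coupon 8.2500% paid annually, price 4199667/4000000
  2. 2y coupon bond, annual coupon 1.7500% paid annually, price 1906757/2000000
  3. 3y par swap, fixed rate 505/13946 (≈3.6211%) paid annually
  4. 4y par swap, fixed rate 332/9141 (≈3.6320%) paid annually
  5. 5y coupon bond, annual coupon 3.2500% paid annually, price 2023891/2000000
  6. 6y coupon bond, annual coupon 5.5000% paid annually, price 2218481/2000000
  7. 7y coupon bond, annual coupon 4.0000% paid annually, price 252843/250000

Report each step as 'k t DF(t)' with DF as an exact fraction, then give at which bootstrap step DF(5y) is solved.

step 1 [1y] bond c/1=33/400: DF=(4199667/4000000 − 33/400·(0))/(1+33/400) = 9699/10000 ≈ 0.969900
step 2 [2y] bond c/1=7/400: DF=(1906757/2000000 − 7/400·(0.969900))/(1+7/400) = 9203/10000 ≈ 0.920300
step 3 [3y] swap r/1=505/13946: DF=(1 − 505/13946·(0.969900+0.920300))/(1+505/13946) = 899/1000 ≈ 0.899000
step 4 [4y] swap r/1=332/9141: DF=(1 − 332/9141·(0.969900+0.920300+0.899000))/(1+332/9141) = 542/625 ≈ 0.867200
step 5 [5y] bond c/1=13/400: DF=(2023891/2000000 − 13/400·(0.969900+0.920300+0.899000+0.867200))/(1+13/400) = 173/200 ≈ 0.865000
step 6 [6y] bond c/1=11/200: DF=(2218481/2000000 − 11/200·(0.969900+0.920300+0.899000+0.867200+0.865000))/(1+11/200) = 8157/10000 ≈ 0.815700
step 7 [7y] bond c/1=1/25: DF=(252843/250000 − 1/25·(0.969900+0.920300+0.899000+0.867200+0.865000+0.815700))/(1+1/25) = 959/1250 ≈ 0.767200

1 1 9699/10000
2 2 9203/10000
3 3 899/1000
4 4 542/625
5 5 173/200
6 6 8157/10000
7 7 959/1250
DF(5y) is solved at step 5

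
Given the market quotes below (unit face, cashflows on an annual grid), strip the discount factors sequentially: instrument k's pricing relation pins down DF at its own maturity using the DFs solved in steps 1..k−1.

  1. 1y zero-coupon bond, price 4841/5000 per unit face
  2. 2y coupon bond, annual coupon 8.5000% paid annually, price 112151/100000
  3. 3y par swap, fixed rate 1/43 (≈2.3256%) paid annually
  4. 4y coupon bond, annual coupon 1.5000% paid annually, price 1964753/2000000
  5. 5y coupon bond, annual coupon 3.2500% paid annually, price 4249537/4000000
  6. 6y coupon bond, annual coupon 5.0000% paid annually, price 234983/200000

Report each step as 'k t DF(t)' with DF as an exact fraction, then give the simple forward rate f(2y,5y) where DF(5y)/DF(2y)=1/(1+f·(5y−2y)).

step 1 [1y] zero: DF = P = 4841/5000 ≈ 0.968200
step 2 [2y] bond c/1=17/200: DF=(112151/100000 − 17/200·(0.968200))/(1+17/200) = 4789/5000 ≈ 0.957800
step 3 [3y] swap r/1=1/43: DF=(1 − 1/43·(0.968200+0.957800))/(1+1/43) = 1867/2000 ≈ 0.933500
step 4 [4y] bond c/1=3/200: DF=(1964753/2000000 − 3/200·(0.968200+0.957800+0.933500))/(1+3/200) = 1157/1250 ≈ 0.925600
step 5 [5y] bond c/1=13/400: DF=(4249537/4000000 − 13/400·(0.968200+0.957800+0.933500+0.925600))/(1+13/400) = 4549/5000 ≈ 0.909800
step 6 [6y] bond c/1=1/20: DF=(234983/200000 − 1/20·(0.968200+0.957800+0.933500+0.925600+0.909800))/(1+1/20) = 4477/5000 ≈ 0.895400

1 1 4841/5000
2 2 4789/5000
3 3 1867/2000
4 4 1157/1250
5 5 4549/5000
6 6 4477/5000
f(2y,5y) = ((4789/5000)/(4549/5000) − 1)/(3) = 80/4549 ≈ 1.7586%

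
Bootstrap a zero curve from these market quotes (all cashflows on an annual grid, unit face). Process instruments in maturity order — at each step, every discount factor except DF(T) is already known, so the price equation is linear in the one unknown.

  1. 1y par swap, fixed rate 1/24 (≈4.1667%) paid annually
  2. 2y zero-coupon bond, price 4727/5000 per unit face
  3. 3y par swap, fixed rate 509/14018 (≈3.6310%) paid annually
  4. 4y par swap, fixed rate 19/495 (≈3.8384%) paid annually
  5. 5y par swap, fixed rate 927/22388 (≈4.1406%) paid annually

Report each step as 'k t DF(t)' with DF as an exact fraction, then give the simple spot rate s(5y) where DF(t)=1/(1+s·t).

step 1 [1y] swap r/1=1/24: DF=(1 − 1/24·(0))/(1+1/24) = 24/25 ≈ 0.960000
step 2 [2y] zero: DF = P = 4727/5000 ≈ 0.945400
step 3 [3y] swap r/1=509/14018: DF=(1 − 509/14018·(0.960000+0.945400))/(1+509/14018) = 4491/5000 ≈ 0.898200
step 4 [4y] swap r/1=19/495: DF=(1 − 19/495·(0.960000+0.945400+0.898200))/(1+19/495) = 4297/5000 ≈ 0.859400
step 5 [5y] swap r/1=927/22388: DF=(1 − 927/22388·(0.960000+0.945400+0.898200+0.859400))/(1+927/22388) = 4073/5000 ≈ 0.814600

1 1 24/25
2 2 4727/5000
3 3 4491/5000
4 4 4297/5000
5 5 4073/5000
s(5y) = (1/(4073/5000) − 1)/(5) = 927/20365 ≈ 4.5519%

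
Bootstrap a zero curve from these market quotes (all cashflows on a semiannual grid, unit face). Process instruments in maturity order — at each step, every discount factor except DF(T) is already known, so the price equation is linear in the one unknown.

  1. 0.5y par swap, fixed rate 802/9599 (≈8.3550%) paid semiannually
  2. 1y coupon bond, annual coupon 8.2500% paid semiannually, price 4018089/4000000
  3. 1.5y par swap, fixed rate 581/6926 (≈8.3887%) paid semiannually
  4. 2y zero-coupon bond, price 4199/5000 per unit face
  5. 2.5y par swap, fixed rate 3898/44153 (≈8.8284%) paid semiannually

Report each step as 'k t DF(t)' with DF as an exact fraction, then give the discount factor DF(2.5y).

1 1/2 9599/10000
2 1 9267/10000
3 3/2 4419/5000
4 2 4199/5000
5 5/2 8051/10000
DF(2.5y) = 8051/10000 ≈ 0.805100

step 1 [0.5y] swap r/2=401/9599: DF=(1 − 401/9599·(0))/(1+401/9599) = 9599/10000 ≈ 0.959900
step 2 [1y] bond c/2=33/800: DF=(4018089/4000000 − 33/800·(0.959900))/(1+33/800) = 9267/10000 ≈ 0.926700
step 3 [1.5y] swap r/2=581/13852: DF=(1 − 581/13852·(0.959900+0.926700))/(1+581/13852) = 4419/5000 ≈ 0.883800
step 4 [2y] zero: DF = P = 4199/5000 ≈ 0.839800
step 5 [2.5y] swap r/2=1949/44153: DF=(1 − 1949/44153·(0.959900+0.926700+0.883800+0.839800))/(1+1949/44153) = 8051/10000 ≈ 0.805100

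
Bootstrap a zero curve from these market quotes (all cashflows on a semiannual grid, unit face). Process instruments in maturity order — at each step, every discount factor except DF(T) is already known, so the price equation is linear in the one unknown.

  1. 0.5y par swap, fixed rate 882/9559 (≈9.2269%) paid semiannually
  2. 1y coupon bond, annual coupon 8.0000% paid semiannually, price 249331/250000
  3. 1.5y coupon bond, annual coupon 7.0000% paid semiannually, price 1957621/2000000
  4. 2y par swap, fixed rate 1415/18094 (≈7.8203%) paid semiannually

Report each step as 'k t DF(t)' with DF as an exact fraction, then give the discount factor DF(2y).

step 1 [0.5y] swap r/2=441/9559: DF=(1 − 441/9559·(0))/(1+441/9559) = 9559/10000 ≈ 0.955900
step 2 [1y] bond c/2=1/25: DF=(249331/250000 − 1/25·(0.955900))/(1+1/25) = 4611/5000 ≈ 0.922200
step 3 [1.5y] bond c/2=7/200: DF=(1957621/2000000 − 7/200·(0.955900+0.922200))/(1+7/200) = 4411/5000 ≈ 0.882200
step 4 [2y] swap r/2=1415/36188: DF=(1 − 1415/36188·(0.955900+0.922200+0.882200))/(1+1415/36188) = 1717/2000 ≈ 0.858500

1 1/2 9559/10000
2 1 4611/5000
3 3/2 4411/5000
4 2 1717/2000
DF(2y) = 1717/2000 ≈ 0.858500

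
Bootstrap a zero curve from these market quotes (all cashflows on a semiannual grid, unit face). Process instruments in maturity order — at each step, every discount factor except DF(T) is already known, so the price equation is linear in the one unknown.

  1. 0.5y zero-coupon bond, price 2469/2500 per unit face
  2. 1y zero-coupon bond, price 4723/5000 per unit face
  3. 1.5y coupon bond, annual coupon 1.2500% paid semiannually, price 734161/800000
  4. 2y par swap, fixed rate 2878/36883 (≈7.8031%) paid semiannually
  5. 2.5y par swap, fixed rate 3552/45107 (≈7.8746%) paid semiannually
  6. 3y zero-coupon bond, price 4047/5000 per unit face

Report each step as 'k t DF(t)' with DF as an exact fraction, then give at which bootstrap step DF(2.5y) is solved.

step 1 [0.5y] zero: DF = P = 2469/2500 ≈ 0.987600
step 2 [1y] zero: DF = P = 4723/5000 ≈ 0.944600
step 3 [1.5y] bond c/2=1/160: DF=(734161/800000 − 1/160·(0.987600+0.944600))/(1+1/160) = 9/10 ≈ 0.900000
step 4 [2y] swap r/2=1439/36883: DF=(1 − 1439/36883·(0.987600+0.944600+0.900000))/(1+1439/36883) = 8561/10000 ≈ 0.856100
step 5 [2.5y] swap r/2=1776/45107: DF=(1 − 1776/45107·(0.987600+0.944600+0.900000+0.856100))/(1+1776/45107) = 514/625 ≈ 0.822400
step 6 [3y] zero: DF = P = 4047/5000 ≈ 0.809400

1 1/2 2469/2500
2 1 4723/5000
3 3/2 9/10
4 2 8561/10000
5 5/2 514/625
6 3 4047/5000
DF(2.5y) is solved at step 5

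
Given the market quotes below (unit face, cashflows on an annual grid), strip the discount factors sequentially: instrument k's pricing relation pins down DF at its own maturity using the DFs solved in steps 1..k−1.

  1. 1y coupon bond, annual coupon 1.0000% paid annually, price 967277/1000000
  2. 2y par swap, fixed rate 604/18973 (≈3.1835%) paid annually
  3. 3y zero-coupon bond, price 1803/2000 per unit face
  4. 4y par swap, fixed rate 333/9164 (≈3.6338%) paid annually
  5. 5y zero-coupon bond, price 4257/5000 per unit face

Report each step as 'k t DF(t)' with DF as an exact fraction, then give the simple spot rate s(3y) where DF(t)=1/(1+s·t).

1 1 9577/10000
2 2 2349/2500
3 3 1803/2000
4 4 2167/2500
5 5 4257/5000
s(3y) = (1/(1803/2000) − 1)/(3) = 197/5409 ≈ 3.6421%

step 1 [1y] bond c/1=1/100: DF=(967277/1000000 − 1/100·(0))/(1+1/100) = 9577/10000 ≈ 0.957700
step 2 [2y] swap r/1=604/18973: DF=(1 − 604/18973·(0.957700))/(1+604/18973) = 2349/2500 ≈ 0.939600
step 3 [3y] zero: DF = P = 1803/2000 ≈ 0.901500
step 4 [4y] swap r/1=333/9164: DF=(1 − 333/9164·(0.957700+0.939600+0.901500))/(1+333/9164) = 2167/2500 ≈ 0.866800
step 5 [5y] zero: DF = P = 4257/5000 ≈ 0.851400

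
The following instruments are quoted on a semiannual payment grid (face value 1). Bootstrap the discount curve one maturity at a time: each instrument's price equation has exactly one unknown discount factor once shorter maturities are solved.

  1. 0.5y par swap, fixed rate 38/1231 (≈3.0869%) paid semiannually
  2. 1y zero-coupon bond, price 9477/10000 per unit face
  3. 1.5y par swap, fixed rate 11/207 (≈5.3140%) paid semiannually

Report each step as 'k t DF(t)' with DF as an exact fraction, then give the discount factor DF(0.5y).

step 1 [0.5y] swap r/2=19/1231: DF=(1 − 19/1231·(0))/(1+19/1231) = 1231/1250 ≈ 0.984800
step 2 [1y] zero: DF = P = 9477/10000 ≈ 0.947700
step 3 [1.5y] swap r/2=11/414: DF=(1 − 11/414·(0.984800+0.947700))/(1+11/414) = 9241/10000 ≈ 0.924100

1 1/2 1231/1250
2 1 9477/10000
3 3/2 9241/10000
DF(0.5y) = 1231/1250 ≈ 0.984800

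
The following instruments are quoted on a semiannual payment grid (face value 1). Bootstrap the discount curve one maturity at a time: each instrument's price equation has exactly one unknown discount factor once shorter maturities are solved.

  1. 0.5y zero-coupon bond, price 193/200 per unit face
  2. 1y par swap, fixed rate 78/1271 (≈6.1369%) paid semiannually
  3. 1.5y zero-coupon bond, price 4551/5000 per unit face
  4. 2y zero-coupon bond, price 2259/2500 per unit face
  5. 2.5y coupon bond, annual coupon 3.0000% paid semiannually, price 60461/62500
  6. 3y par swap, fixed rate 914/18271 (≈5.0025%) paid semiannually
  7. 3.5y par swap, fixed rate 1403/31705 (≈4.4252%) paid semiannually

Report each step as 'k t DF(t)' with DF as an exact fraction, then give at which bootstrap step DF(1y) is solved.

step 1 [0.5y] zero: DF = P = 193/200 ≈ 0.965000
step 2 [1y] swap r/2=39/1271: DF=(1 − 39/1271·(0.965000))/(1+39/1271) = 1883/2000 ≈ 0.941500
step 3 [1.5y] zero: DF = P = 4551/5000 ≈ 0.910200
step 4 [2y] zero: DF = P = 2259/2500 ≈ 0.903600
step 5 [2.5y] bond c/2=3/200: DF=(60461/62500 − 3/200·(0.965000+0.941500+0.910200+0.903600))/(1+3/200) = 8981/10000 ≈ 0.898100
step 6 [3y] swap r/2=457/18271: DF=(1 − 457/18271·(0.965000+0.941500+0.910200+0.903600+0.898100))/(1+457/18271) = 8629/10000 ≈ 0.862900
step 7 [3.5y] swap r/2=1403/63410: DF=(1 − 1403/63410·(0.965000+0.941500+0.910200+0.903600+0.898100+0.862900))/(1+1403/63410) = 8597/10000 ≈ 0.859700

1 1/2 193/200
2 1 1883/2000
3 3/2 4551/5000
4 2 2259/2500
5 5/2 8981/10000
6 3 8629/10000
7 7/2 8597/10000
DF(1y) is solved at step 2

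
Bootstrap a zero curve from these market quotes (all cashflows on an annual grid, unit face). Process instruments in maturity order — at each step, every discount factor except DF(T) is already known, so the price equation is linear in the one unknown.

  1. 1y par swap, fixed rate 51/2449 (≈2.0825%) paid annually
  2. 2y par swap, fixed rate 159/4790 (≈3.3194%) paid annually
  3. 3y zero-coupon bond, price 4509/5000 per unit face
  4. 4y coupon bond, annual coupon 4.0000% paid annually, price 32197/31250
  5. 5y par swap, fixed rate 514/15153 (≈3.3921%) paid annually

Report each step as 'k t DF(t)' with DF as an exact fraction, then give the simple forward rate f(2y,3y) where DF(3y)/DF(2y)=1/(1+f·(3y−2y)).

1 1 2449/2500
2 2 2341/2500
3 3 4509/5000
4 4 8823/10000
5 5 4229/5000
f(2y,3y) = ((2341/2500)/(4509/5000) − 1)/(1) = 173/4509 ≈ 3.8368%

step 1 [1y] swap r/1=51/2449: DF=(1 − 51/2449·(0))/(1+51/2449) = 2449/2500 ≈ 0.979600
step 2 [2y] swap r/1=159/4790: DF=(1 − 159/4790·(0.979600))/(1+159/4790) = 2341/2500 ≈ 0.936400
step 3 [3y] zero: DF = P = 4509/5000 ≈ 0.901800
step 4 [4y] bond c/1=1/25: DF=(32197/31250 − 1/25·(0.979600+0.936400+0.901800))/(1+1/25) = 8823/10000 ≈ 0.882300
step 5 [5y] swap r/1=514/15153: DF=(1 − 514/15153·(0.979600+0.936400+0.901800+0.882300))/(1+514/15153) = 4229/5000 ≈ 0.845800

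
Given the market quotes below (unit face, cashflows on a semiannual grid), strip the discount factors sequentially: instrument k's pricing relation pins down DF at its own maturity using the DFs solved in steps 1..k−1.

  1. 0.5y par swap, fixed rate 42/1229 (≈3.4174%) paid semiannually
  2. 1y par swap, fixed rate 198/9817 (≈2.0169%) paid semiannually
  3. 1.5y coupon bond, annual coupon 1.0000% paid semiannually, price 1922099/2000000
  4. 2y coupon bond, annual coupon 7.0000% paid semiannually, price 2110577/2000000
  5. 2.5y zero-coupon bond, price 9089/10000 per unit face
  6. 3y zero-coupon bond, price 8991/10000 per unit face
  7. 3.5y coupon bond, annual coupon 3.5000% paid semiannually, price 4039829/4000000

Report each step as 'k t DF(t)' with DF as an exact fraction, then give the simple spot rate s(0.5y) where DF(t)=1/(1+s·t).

1 1/2 1229/1250
2 1 4901/5000
3 3/2 1893/2000
4 2 2303/2500
5 5/2 9089/10000
6 3 8991/10000
7 7/2 2239/2500
s(0.5y) = (1/(1229/1250) − 1)/(1/2) = 42/1229 ≈ 3.4174%

step 1 [0.5y] swap r/2=21/1229: DF=(1 − 21/1229·(0))/(1+21/1229) = 1229/1250 ≈ 0.983200
step 2 [1y] swap r/2=99/9817: DF=(1 − 99/9817·(0.983200))/(1+99/9817) = 4901/5000 ≈ 0.980200
step 3 [1.5y] bond c/2=1/200: DF=(1922099/2000000 − 1/200·(0.983200+0.980200))/(1+1/200) = 1893/2000 ≈ 0.946500
step 4 [2y] bond c/2=7/200: DF=(2110577/2000000 − 7/200·(0.983200+0.980200+0.946500))/(1+7/200) = 2303/2500 ≈ 0.921200
step 5 [2.5y] zero: DF = P = 9089/10000 ≈ 0.908900
step 6 [3y] zero: DF = P = 8991/10000 ≈ 0.899100
step 7 [3.5y] bond c/2=7/400: DF=(4039829/4000000 − 7/400·(0.983200+0.980200+0.946500+0.921200+0.908900+0.899100))/(1+7/400) = 2239/2500 ≈ 0.895600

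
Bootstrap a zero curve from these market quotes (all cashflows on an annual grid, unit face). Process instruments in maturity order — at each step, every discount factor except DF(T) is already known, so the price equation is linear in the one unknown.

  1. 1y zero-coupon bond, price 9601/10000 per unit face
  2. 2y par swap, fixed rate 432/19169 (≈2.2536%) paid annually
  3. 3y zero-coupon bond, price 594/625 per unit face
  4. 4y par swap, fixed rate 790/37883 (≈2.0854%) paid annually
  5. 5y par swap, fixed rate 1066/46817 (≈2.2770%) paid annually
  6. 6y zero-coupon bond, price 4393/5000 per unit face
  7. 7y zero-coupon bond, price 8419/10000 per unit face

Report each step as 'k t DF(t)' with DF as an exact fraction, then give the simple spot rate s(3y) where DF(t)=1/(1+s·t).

step 1 [1y] zero: DF = P = 9601/10000 ≈ 0.960100
step 2 [2y] swap r/1=432/19169: DF=(1 − 432/19169·(0.960100))/(1+432/19169) = 598/625 ≈ 0.956800
step 3 [3y] zero: DF = P = 594/625 ≈ 0.950400
step 4 [4y] swap r/1=790/37883: DF=(1 − 790/37883·(0.960100+0.956800+0.950400))/(1+790/37883) = 921/1000 ≈ 0.921000
step 5 [5y] swap r/1=1066/46817: DF=(1 − 1066/46817·(0.960100+0.956800+0.950400+0.921000))/(1+1066/46817) = 4467/5000 ≈ 0.893400
step 6 [6y] zero: DF = P = 4393/5000 ≈ 0.878600
step 7 [7y] zero: DF = P = 8419/10000 ≈ 0.841900

1 1 9601/10000
2 2 598/625
3 3 594/625
4 4 921/1000
5 5 4467/5000
6 6 4393/5000
7 7 8419/10000
s(3y) = (1/(594/625) − 1)/(3) = 31/1782 ≈ 1.7396%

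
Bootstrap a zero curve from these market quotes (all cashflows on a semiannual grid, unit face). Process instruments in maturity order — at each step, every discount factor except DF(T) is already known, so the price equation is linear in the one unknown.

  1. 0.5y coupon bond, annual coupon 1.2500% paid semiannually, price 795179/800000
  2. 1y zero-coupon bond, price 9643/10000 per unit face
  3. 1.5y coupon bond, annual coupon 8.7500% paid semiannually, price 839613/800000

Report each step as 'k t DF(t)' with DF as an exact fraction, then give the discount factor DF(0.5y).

1 1/2 4939/5000
2 1 9643/10000
3 3/2 9237/10000
DF(0.5y) = 4939/5000 ≈ 0.987800

step 1 [0.5y] bond c/2=1/160: DF=(795179/800000 − 1/160·(0))/(1+1/160) = 4939/5000 ≈ 0.987800
step 2 [1y] zero: DF = P = 9643/10000 ≈ 0.964300
step 3 [1.5y] bond c/2=7/160: DF=(839613/800000 − 7/160·(0.987800+0.964300))/(1+7/160) = 9237/10000 ≈ 0.923700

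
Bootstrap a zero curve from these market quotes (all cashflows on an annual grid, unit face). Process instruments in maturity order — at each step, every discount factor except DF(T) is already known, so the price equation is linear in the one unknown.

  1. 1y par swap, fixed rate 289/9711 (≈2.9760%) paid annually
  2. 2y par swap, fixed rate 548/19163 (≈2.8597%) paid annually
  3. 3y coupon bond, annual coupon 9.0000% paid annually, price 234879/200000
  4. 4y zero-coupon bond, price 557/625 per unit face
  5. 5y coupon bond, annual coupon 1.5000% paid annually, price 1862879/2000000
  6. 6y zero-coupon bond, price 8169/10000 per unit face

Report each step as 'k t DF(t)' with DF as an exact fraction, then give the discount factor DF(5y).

step 1 [1y] swap r/1=289/9711: DF=(1 − 289/9711·(0))/(1+289/9711) = 9711/10000 ≈ 0.971100
step 2 [2y] swap r/1=548/19163: DF=(1 − 548/19163·(0.971100))/(1+548/19163) = 2363/2500 ≈ 0.945200
step 3 [3y] bond c/1=9/100: DF=(234879/200000 − 9/100·(0.971100+0.945200))/(1+9/100) = 1149/1250 ≈ 0.919200
step 4 [4y] zero: DF = P = 557/625 ≈ 0.891200
step 5 [5y] bond c/1=3/200: DF=(1862879/2000000 − 3/200·(0.971100+0.945200+0.919200+0.891200))/(1+3/200) = 4313/5000 ≈ 0.862600
step 6 [6y] zero: DF = P = 8169/10000 ≈ 0.816900

1 1 9711/10000
2 2 2363/2500
3 3 1149/1250
4 4 557/625
5 5 4313/5000
6 6 8169/10000
DF(5y) = 4313/5000 ≈ 0.862600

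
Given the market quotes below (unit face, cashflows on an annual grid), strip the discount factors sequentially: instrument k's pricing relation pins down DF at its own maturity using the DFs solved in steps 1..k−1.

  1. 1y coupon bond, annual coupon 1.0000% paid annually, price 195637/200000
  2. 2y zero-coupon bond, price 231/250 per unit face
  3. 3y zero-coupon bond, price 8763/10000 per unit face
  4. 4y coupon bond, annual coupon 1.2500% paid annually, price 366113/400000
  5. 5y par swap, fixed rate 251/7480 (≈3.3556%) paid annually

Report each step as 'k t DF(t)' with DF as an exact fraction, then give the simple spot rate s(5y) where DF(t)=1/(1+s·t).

step 1 [1y] bond c/1=1/100: DF=(195637/200000 − 1/100·(0))/(1+1/100) = 1937/2000 ≈ 0.968500
step 2 [2y] zero: DF = P = 231/250 ≈ 0.924000
step 3 [3y] zero: DF = P = 8763/10000 ≈ 0.876300
step 4 [4y] bond c/1=1/80: DF=(366113/400000 − 1/80·(0.968500+0.924000+0.876300))/(1+1/80) = 4349/5000 ≈ 0.869800
step 5 [5y] swap r/1=251/7480: DF=(1 − 251/7480·(0.968500+0.924000+0.876300+0.869800))/(1+251/7480) = 4247/5000 ≈ 0.849400

1 1 1937/2000
2 2 231/250
3 3 8763/10000
4 4 4349/5000
5 5 4247/5000
s(5y) = (1/(4247/5000) − 1)/(5) = 753/21235 ≈ 3.5460%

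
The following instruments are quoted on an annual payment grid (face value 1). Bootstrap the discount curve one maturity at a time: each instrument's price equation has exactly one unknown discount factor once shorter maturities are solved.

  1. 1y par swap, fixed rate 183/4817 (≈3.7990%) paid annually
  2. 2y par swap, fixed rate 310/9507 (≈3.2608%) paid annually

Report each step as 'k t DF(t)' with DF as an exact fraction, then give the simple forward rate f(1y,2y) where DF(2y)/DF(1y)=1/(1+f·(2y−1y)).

1 1 4817/5000
2 2 469/500
f(1y,2y) = ((4817/5000)/(469/500) − 1)/(1) = 127/4690 ≈ 2.7079%

step 1 [1y] swap r/1=183/4817: DF=(1 − 183/4817·(0))/(1+183/4817) = 4817/5000 ≈ 0.963400
step 2 [2y] swap r/1=310/9507: DF=(1 − 310/9507·(0.963400))/(1+310/9507) = 469/500 ≈ 0.938000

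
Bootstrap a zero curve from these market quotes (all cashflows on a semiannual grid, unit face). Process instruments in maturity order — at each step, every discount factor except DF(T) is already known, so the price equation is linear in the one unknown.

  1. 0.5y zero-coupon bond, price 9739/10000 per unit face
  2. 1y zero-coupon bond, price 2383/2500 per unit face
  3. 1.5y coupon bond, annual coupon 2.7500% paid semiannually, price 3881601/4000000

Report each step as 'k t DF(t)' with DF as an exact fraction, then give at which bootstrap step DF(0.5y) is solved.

1 1/2 9739/10000
2 1 2383/2500
3 3/2 9311/10000
DF(0.5y) is solved at step 1

step 1 [0.5y] zero: DF = P = 9739/10000 ≈ 0.973900
step 2 [1y] zero: DF = P = 2383/2500 ≈ 0.953200
step 3 [1.5y] bond c/2=11/800: DF=(3881601/4000000 − 11/800·(0.973900+0.953200))/(1+11/800) = 9311/10000 ≈ 0.931100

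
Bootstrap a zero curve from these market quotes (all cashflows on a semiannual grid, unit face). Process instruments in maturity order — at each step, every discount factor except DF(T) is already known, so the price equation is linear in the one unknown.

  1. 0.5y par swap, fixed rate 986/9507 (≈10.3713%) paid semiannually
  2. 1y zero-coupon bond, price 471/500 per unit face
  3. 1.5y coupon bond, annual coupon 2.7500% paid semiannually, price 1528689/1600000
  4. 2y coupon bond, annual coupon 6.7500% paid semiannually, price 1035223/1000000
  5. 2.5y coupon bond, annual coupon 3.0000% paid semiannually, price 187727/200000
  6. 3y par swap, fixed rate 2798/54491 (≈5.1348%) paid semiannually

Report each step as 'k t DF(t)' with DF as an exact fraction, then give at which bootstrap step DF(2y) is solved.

step 1 [0.5y] swap r/2=493/9507: DF=(1 − 493/9507·(0))/(1+493/9507) = 9507/10000 ≈ 0.950700
step 2 [1y] zero: DF = P = 471/500 ≈ 0.942000
step 3 [1.5y] bond c/2=11/800: DF=(1528689/1600000 − 11/800·(0.950700+0.942000))/(1+11/800) = 573/625 ≈ 0.916800
step 4 [2y] bond c/2=27/800: DF=(1035223/1000000 − 27/800·(0.950700+0.942000+0.916800))/(1+27/800) = 9097/10000 ≈ 0.909700
step 5 [2.5y] bond c/2=3/200: DF=(187727/200000 − 3/200·(0.950700+0.942000+0.916800+0.909700))/(1+3/200) = 4349/5000 ≈ 0.869800
step 6 [3y] swap r/2=1399/54491: DF=(1 − 1399/54491·(0.950700+0.942000+0.916800+0.909700+0.869800))/(1+1399/54491) = 8601/10000 ≈ 0.860100

1 1/2 9507/10000
2 1 471/500
3 3/2 573/625
4 2 9097/10000
5 5/2 4349/5000
6 3 8601/10000
DF(2y) is solved at step 4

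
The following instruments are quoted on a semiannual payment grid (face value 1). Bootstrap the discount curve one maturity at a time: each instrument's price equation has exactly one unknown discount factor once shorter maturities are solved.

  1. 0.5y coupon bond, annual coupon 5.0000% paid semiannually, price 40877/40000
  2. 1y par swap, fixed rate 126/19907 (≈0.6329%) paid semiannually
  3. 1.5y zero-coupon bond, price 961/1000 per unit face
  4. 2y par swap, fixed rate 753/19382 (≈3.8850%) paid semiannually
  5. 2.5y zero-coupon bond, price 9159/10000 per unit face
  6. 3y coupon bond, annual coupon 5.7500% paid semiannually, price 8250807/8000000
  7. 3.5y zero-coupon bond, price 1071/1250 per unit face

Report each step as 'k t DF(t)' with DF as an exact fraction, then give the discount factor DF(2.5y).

1 1/2 997/1000
2 1 9937/10000
3 3/2 961/1000
4 2 9247/10000
5 5/2 9159/10000
6 3 4343/5000
7 7/2 1071/1250
DF(2.5y) = 9159/10000 ≈ 0.915900

step 1 [0.5y] bond c/2=1/40: DF=(40877/40000 − 1/40·(0))/(1+1/40) = 997/1000 ≈ 0.997000
step 2 [1y] swap r/2=63/19907: DF=(1 − 63/19907·(0.997000))/(1+63/19907) = 9937/10000 ≈ 0.993700
step 3 [1.5y] zero: DF = P = 961/1000 ≈ 0.961000
step 4 [2y] swap r/2=753/38764: DF=(1 − 753/38764·(0.997000+0.993700+0.961000))/(1+753/38764) = 9247/10000 ≈ 0.924700
step 5 [2.5y] zero: DF = P = 9159/10000 ≈ 0.915900
step 6 [3y] bond c/2=23/800: DF=(8250807/8000000 − 23/800·(0.997000+0.993700+0.961000+0.924700+0.915900))/(1+23/800) = 4343/5000 ≈ 0.868600
step 7 [3.5y] zero: DF = P = 1071/1250 ≈ 0.856800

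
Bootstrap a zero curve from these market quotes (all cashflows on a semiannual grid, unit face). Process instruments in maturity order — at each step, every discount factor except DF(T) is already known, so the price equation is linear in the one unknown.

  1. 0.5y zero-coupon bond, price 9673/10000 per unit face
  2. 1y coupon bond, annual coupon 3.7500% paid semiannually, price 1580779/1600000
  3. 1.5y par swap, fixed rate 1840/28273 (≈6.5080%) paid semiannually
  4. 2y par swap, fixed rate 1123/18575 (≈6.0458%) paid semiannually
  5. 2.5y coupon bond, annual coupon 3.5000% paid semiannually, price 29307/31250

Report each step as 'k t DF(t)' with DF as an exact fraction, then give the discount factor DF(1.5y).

step 1 [0.5y] zero: DF = P = 9673/10000 ≈ 0.967300
step 2 [1y] bond c/2=3/160: DF=(1580779/1600000 − 3/160·(0.967300))/(1+3/160) = 119/125 ≈ 0.952000
step 3 [1.5y] swap r/2=920/28273: DF=(1 − 920/28273·(0.967300+0.952000))/(1+920/28273) = 227/250 ≈ 0.908000
step 4 [2y] swap r/2=1123/37150: DF=(1 − 1123/37150·(0.967300+0.952000+0.908000))/(1+1123/37150) = 8877/10000 ≈ 0.887700
step 5 [2.5y] bond c/2=7/400: DF=(29307/31250 − 7/400·(0.967300+0.952000+0.908000+0.887700))/(1+7/400) = 4289/5000 ≈ 0.857800

1 1/2 9673/10000
2 1 119/125
3 3/2 227/250
4 2 8877/10000
5 5/2 4289/5000
DF(1.5y) = 227/250 ≈ 0.908000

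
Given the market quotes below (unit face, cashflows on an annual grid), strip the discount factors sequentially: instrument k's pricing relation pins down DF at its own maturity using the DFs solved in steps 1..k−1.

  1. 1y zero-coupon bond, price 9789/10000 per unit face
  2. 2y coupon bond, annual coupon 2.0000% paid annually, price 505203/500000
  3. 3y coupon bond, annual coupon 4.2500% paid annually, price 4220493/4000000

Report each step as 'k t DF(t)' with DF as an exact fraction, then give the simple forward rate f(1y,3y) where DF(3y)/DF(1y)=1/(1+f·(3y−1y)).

step 1 [1y] zero: DF = P = 9789/10000 ≈ 0.978900
step 2 [2y] bond c/1=1/50: DF=(505203/500000 − 1/50·(0.978900))/(1+1/50) = 4857/5000 ≈ 0.971400
step 3 [3y] bond c/1=17/400: DF=(4220493/4000000 − 17/400·(0.978900+0.971400))/(1+17/400) = 4663/5000 ≈ 0.932600

1 1 9789/10000
2 2 4857/5000
3 3 4663/5000
f(1y,3y) = ((9789/10000)/(4663/5000) − 1)/(2) = 463/18652 ≈ 2.4823%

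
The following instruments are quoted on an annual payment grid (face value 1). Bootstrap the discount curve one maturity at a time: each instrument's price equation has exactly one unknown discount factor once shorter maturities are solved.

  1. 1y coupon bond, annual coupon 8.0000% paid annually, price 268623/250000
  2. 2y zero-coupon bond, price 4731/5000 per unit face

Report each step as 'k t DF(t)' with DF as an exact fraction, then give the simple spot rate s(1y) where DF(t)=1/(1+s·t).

step 1 [1y] bond c/1=2/25: DF=(268623/250000 − 2/25·(0))/(1+2/25) = 9949/10000 ≈ 0.994900
step 2 [2y] zero: DF = P = 4731/5000 ≈ 0.946200

1 1 9949/10000
2 2 4731/5000
s(1y) = (1/(9949/10000) − 1)/(1) = 51/9949 ≈ 0.5126%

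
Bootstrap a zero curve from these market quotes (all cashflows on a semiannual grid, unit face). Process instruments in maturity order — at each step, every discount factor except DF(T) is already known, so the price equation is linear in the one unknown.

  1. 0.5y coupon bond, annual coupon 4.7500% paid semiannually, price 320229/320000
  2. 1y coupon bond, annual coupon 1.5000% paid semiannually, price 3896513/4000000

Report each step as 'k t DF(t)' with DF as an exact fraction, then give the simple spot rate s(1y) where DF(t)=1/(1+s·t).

1 1/2 391/400
2 1 2399/2500
s(1y) = (1/(2399/2500) − 1)/(1) = 101/2399 ≈ 4.2101%

step 1 [0.5y] bond c/2=19/800: DF=(320229/320000 − 19/800·(0))/(1+19/800) = 391/400 ≈ 0.977500
step 2 [1y] bond c/2=3/400: DF=(3896513/4000000 − 3/400·(0.977500))/(1+3/400) = 2399/2500 ≈ 0.959600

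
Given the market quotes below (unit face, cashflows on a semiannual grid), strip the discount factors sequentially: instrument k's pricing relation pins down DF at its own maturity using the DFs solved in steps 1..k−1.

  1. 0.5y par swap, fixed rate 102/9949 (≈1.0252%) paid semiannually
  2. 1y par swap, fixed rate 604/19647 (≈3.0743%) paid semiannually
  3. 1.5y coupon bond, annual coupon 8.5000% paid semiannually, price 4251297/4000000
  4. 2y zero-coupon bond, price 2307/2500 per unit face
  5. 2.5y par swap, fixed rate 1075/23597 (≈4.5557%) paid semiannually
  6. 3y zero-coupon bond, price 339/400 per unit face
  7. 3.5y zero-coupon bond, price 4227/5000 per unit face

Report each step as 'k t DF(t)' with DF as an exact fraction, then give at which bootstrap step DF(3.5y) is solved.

1 1/2 9949/10000
2 1 4849/5000
3 3/2 4697/5000
4 2 2307/2500
5 5/2 357/400
6 3 339/400
7 7/2 4227/5000
DF(3.5y) is solved at step 7

step 1 [0.5y] swap r/2=51/9949: DF=(1 − 51/9949·(0))/(1+51/9949) = 9949/10000 ≈ 0.994900
step 2 [1y] swap r/2=302/19647: DF=(1 − 302/19647·(0.994900))/(1+302/19647) = 4849/5000 ≈ 0.969800
step 3 [1.5y] bond c/2=17/400: DF=(4251297/4000000 − 17/400·(0.994900+0.969800))/(1+17/400) = 4697/5000 ≈ 0.939400
step 4 [2y] zero: DF = P = 2307/2500 ≈ 0.922800
step 5 [2.5y] swap r/2=1075/47194: DF=(1 − 1075/47194·(0.994900+0.969800+0.939400+0.922800))/(1+1075/47194) = 357/400 ≈ 0.892500
step 6 [3y] zero: DF = P = 339/400 ≈ 0.847500
step 7 [3.5y] zero: DF = P = 4227/5000 ≈ 0.845400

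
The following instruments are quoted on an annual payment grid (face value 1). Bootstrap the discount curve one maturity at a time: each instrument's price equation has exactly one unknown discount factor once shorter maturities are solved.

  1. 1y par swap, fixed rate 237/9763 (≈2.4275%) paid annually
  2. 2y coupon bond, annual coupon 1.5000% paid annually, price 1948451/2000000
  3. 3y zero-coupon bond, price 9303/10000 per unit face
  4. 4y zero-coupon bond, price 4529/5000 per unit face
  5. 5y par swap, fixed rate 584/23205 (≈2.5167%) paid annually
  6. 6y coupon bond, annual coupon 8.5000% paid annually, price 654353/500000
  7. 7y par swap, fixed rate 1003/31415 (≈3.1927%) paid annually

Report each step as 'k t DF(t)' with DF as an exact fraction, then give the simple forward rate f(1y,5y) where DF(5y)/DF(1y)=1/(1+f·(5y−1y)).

1 1 9763/10000
2 2 4727/5000
3 3 9303/10000
4 4 4529/5000
5 5 552/625
6 6 4213/5000
7 7 3997/5000
f(1y,5y) = ((9763/10000)/(552/625) − 1)/(4) = 931/35328 ≈ 2.6353%

step 1 [1y] swap r/1=237/9763: DF=(1 − 237/9763·(0))/(1+237/9763) = 9763/10000 ≈ 0.976300
step 2 [2y] bond c/1=3/200: DF=(1948451/2000000 − 3/200·(0.976300))/(1+3/200) = 4727/5000 ≈ 0.945400
step 3 [3y] zero: DF = P = 9303/10000 ≈ 0.930300
step 4 [4y] zero: DF = P = 4529/5000 ≈ 0.905800
step 5 [5y] swap r/1=584/23205: DF=(1 − 584/23205·(0.976300+0.945400+0.930300+0.905800))/(1+584/23205) = 552/625 ≈ 0.883200
step 6 [6y] bond c/1=17/200: DF=(654353/500000 − 17/200·(0.976300+0.945400+0.930300+0.905800+0.883200))/(1+17/200) = 4213/5000 ≈ 0.842600
step 7 [7y] swap r/1=1003/31415: DF=(1 − 1003/31415·(0.976300+0.945400+0.930300+0.905800+0.883200+0.842600))/(1+1003/31415) = 3997/5000 ≈ 0.799400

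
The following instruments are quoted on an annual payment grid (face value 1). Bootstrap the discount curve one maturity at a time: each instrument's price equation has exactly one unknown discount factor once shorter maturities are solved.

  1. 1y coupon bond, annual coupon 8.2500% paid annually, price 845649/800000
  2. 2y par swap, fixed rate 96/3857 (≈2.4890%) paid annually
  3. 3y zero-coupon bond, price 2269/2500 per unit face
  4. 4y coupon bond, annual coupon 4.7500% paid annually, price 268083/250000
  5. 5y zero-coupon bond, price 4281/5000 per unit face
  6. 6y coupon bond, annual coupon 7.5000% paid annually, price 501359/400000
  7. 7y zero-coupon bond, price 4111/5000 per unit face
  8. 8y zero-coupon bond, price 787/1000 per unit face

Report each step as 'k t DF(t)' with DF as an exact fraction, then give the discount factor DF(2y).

step 1 [1y] bond c/1=33/400: DF=(845649/800000 − 33/400·(0))/(1+33/400) = 1953/2000 ≈ 0.976500
step 2 [2y] swap r/1=96/3857: DF=(1 − 96/3857·(0.976500))/(1+96/3857) = 119/125 ≈ 0.952000
step 3 [3y] zero: DF = P = 2269/2500 ≈ 0.907600
step 4 [4y] bond c/1=19/400: DF=(268083/250000 − 19/400·(0.976500+0.952000+0.907600))/(1+19/400) = 8951/10000 ≈ 0.895100
step 5 [5y] zero: DF = P = 4281/5000 ≈ 0.856200
step 6 [6y] bond c/1=3/40: DF=(501359/400000 − 3/40·(0.976500+0.952000+0.907600+0.895100+0.856200))/(1+3/40) = 8459/10000 ≈ 0.845900
step 7 [7y] zero: DF = P = 4111/5000 ≈ 0.822200
step 8 [8y] zero: DF = P = 787/1000 ≈ 0.787000

1 1 1953/2000
2 2 119/125
3 3 2269/2500
4 4 8951/10000
5 5 4281/5000
6 6 8459/10000
7 7 4111/5000
8 8 787/1000
DF(2y) = 119/125 ≈ 0.952000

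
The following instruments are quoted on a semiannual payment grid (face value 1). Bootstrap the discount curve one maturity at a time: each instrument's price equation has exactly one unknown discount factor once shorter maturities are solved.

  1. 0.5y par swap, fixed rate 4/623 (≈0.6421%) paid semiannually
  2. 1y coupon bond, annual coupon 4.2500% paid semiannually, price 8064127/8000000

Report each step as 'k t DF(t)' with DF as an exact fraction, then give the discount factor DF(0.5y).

step 1 [0.5y] swap r/2=2/623: DF=(1 − 2/623·(0))/(1+2/623) = 623/625 ≈ 0.996800
step 2 [1y] bond c/2=17/800: DF=(8064127/8000000 − 17/800·(0.996800))/(1+17/800) = 9663/10000 ≈ 0.966300

1 1/2 623/625
2 1 9663/10000
DF(0.5y) = 623/625 ≈ 0.996800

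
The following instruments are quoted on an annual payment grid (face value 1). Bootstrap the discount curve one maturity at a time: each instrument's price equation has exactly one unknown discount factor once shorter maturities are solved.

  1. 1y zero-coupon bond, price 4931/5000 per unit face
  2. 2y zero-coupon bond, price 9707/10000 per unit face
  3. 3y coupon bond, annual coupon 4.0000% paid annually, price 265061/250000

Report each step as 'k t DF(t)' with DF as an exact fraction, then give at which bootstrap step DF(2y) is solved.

step 1 [1y] zero: DF = P = 4931/5000 ≈ 0.986200
step 2 [2y] zero: DF = P = 9707/10000 ≈ 0.970700
step 3 [3y] bond c/1=1/25: DF=(265061/250000 − 1/25·(0.986200+0.970700))/(1+1/25) = 4721/5000 ≈ 0.944200

1 1 4931/5000
2 2 9707/10000
3 3 4721/5000
DF(2y) is solved at step 2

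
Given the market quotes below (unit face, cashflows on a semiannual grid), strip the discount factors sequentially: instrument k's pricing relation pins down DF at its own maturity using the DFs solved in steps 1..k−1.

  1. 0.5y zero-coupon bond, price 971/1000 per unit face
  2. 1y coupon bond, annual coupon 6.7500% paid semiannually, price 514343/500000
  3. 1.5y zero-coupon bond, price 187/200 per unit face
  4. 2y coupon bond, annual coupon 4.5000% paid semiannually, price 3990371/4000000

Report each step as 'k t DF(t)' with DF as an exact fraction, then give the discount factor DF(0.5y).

1 1/2 971/1000
2 1 4817/5000
3 3/2 187/200
4 2 73/80
DF(0.5y) = 971/1000 ≈ 0.971000

step 1 [0.5y] zero: DF = P = 971/1000 ≈ 0.971000
step 2 [1y] bond c/2=27/800: DF=(514343/500000 − 27/800·(0.971000))/(1+27/800) = 4817/5000 ≈ 0.963400
step 3 [1.5y] zero: DF = P = 187/200 ≈ 0.935000
step 4 [2y] bond c/2=9/400: DF=(3990371/4000000 − 9/400·(0.971000+0.963400+0.935000))/(1+9/400) = 73/80 ≈ 0.912500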